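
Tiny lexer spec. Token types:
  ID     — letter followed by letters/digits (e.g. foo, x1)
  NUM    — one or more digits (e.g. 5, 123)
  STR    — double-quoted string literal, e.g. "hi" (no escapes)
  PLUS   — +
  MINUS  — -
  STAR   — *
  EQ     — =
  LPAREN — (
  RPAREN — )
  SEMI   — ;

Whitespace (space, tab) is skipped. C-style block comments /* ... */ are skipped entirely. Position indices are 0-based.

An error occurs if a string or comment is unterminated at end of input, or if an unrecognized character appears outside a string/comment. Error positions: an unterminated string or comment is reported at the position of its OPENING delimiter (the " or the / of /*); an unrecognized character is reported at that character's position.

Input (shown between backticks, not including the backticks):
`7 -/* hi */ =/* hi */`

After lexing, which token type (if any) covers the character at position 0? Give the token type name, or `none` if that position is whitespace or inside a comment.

Answer: NUM

Derivation:
pos=0: emit NUM '7' (now at pos=1)
pos=2: emit MINUS '-'
pos=3: enter COMMENT mode (saw '/*')
exit COMMENT mode (now at pos=11)
pos=12: emit EQ '='
pos=13: enter COMMENT mode (saw '/*')
exit COMMENT mode (now at pos=21)
DONE. 3 tokens: [NUM, MINUS, EQ]
Position 0: char is '7' -> NUM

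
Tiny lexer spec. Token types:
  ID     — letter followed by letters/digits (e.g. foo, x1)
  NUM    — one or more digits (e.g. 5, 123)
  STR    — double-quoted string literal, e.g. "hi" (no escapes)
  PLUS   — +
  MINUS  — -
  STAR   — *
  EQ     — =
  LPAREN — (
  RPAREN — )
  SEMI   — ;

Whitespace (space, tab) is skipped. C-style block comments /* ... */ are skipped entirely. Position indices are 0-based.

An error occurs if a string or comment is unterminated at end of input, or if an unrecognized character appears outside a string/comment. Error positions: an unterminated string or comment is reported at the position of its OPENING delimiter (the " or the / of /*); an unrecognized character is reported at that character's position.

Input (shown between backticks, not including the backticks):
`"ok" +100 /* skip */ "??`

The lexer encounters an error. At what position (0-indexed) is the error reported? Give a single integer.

Answer: 21

Derivation:
pos=0: enter STRING mode
pos=0: emit STR "ok" (now at pos=4)
pos=5: emit PLUS '+'
pos=6: emit NUM '100' (now at pos=9)
pos=10: enter COMMENT mode (saw '/*')
exit COMMENT mode (now at pos=20)
pos=21: enter STRING mode
pos=21: ERROR — unterminated string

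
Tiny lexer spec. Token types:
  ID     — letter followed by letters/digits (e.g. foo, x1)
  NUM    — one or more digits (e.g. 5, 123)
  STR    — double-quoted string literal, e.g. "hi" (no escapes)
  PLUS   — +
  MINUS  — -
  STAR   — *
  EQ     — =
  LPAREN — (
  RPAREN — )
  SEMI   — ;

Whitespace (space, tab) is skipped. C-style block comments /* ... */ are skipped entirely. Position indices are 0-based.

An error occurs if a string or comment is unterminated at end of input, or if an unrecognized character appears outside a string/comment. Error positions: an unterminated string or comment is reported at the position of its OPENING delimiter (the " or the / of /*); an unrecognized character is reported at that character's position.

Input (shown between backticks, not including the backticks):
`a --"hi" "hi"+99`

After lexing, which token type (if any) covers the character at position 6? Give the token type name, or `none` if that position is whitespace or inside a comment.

Answer: STR

Derivation:
pos=0: emit ID 'a' (now at pos=1)
pos=2: emit MINUS '-'
pos=3: emit MINUS '-'
pos=4: enter STRING mode
pos=4: emit STR "hi" (now at pos=8)
pos=9: enter STRING mode
pos=9: emit STR "hi" (now at pos=13)
pos=13: emit PLUS '+'
pos=14: emit NUM '99' (now at pos=16)
DONE. 7 tokens: [ID, MINUS, MINUS, STR, STR, PLUS, NUM]
Position 6: char is 'i' -> STR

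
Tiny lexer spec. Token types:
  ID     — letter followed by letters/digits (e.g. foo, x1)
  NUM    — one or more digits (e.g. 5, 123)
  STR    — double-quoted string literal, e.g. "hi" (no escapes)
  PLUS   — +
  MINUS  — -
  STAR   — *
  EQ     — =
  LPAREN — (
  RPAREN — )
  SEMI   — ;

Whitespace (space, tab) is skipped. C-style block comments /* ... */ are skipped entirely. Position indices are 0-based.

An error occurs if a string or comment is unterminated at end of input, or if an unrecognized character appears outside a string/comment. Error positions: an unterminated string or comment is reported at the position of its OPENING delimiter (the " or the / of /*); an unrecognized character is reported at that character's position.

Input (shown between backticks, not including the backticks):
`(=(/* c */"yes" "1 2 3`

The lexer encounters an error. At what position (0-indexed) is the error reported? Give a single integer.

Answer: 16

Derivation:
pos=0: emit LPAREN '('
pos=1: emit EQ '='
pos=2: emit LPAREN '('
pos=3: enter COMMENT mode (saw '/*')
exit COMMENT mode (now at pos=10)
pos=10: enter STRING mode
pos=10: emit STR "yes" (now at pos=15)
pos=16: enter STRING mode
pos=16: ERROR — unterminated string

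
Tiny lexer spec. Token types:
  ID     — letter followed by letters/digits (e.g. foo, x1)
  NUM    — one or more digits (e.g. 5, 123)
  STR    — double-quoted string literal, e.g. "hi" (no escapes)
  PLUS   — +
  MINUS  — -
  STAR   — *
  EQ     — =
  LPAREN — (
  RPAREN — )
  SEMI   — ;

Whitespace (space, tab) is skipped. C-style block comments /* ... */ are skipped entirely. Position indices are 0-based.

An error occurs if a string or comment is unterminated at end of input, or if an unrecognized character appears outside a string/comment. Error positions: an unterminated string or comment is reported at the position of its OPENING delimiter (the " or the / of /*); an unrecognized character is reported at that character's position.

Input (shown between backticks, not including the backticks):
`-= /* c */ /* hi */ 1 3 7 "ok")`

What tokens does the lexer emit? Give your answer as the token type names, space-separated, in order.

Answer: MINUS EQ NUM NUM NUM STR RPAREN

Derivation:
pos=0: emit MINUS '-'
pos=1: emit EQ '='
pos=3: enter COMMENT mode (saw '/*')
exit COMMENT mode (now at pos=10)
pos=11: enter COMMENT mode (saw '/*')
exit COMMENT mode (now at pos=19)
pos=20: emit NUM '1' (now at pos=21)
pos=22: emit NUM '3' (now at pos=23)
pos=24: emit NUM '7' (now at pos=25)
pos=26: enter STRING mode
pos=26: emit STR "ok" (now at pos=30)
pos=30: emit RPAREN ')'
DONE. 7 tokens: [MINUS, EQ, NUM, NUM, NUM, STR, RPAREN]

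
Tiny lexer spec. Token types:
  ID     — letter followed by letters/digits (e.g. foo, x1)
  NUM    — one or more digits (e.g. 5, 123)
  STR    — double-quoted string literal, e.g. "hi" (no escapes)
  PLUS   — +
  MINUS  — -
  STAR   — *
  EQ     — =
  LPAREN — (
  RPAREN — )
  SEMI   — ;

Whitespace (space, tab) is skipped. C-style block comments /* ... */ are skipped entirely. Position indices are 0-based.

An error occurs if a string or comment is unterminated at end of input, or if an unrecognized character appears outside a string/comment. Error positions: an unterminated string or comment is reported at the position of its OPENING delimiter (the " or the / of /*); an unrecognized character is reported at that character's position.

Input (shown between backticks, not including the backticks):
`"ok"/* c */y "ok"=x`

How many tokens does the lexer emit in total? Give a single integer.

pos=0: enter STRING mode
pos=0: emit STR "ok" (now at pos=4)
pos=4: enter COMMENT mode (saw '/*')
exit COMMENT mode (now at pos=11)
pos=11: emit ID 'y' (now at pos=12)
pos=13: enter STRING mode
pos=13: emit STR "ok" (now at pos=17)
pos=17: emit EQ '='
pos=18: emit ID 'x' (now at pos=19)
DONE. 5 tokens: [STR, ID, STR, EQ, ID]

Answer: 5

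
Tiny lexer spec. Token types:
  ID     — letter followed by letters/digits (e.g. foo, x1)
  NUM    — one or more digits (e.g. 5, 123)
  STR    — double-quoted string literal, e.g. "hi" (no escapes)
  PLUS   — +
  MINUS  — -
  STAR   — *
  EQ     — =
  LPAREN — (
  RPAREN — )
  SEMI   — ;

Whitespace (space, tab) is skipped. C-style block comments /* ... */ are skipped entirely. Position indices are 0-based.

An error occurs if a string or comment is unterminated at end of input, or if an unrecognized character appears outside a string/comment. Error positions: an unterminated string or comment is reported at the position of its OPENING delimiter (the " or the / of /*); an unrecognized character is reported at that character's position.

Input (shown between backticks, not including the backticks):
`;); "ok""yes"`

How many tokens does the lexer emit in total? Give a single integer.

pos=0: emit SEMI ';'
pos=1: emit RPAREN ')'
pos=2: emit SEMI ';'
pos=4: enter STRING mode
pos=4: emit STR "ok" (now at pos=8)
pos=8: enter STRING mode
pos=8: emit STR "yes" (now at pos=13)
DONE. 5 tokens: [SEMI, RPAREN, SEMI, STR, STR]

Answer: 5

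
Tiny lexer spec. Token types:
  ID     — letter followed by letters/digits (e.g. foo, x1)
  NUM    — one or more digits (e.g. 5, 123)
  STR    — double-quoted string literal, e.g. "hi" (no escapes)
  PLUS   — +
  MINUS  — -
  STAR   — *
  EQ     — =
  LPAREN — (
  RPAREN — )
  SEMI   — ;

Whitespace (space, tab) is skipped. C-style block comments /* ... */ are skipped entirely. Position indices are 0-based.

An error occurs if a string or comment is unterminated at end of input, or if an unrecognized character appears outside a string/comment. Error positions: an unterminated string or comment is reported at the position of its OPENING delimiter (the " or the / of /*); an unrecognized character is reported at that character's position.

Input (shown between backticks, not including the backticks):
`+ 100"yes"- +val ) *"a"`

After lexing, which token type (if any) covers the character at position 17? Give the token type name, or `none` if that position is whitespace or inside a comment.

pos=0: emit PLUS '+'
pos=2: emit NUM '100' (now at pos=5)
pos=5: enter STRING mode
pos=5: emit STR "yes" (now at pos=10)
pos=10: emit MINUS '-'
pos=12: emit PLUS '+'
pos=13: emit ID 'val' (now at pos=16)
pos=17: emit RPAREN ')'
pos=19: emit STAR '*'
pos=20: enter STRING mode
pos=20: emit STR "a" (now at pos=23)
DONE. 9 tokens: [PLUS, NUM, STR, MINUS, PLUS, ID, RPAREN, STAR, STR]
Position 17: char is ')' -> RPAREN

Answer: RPAREN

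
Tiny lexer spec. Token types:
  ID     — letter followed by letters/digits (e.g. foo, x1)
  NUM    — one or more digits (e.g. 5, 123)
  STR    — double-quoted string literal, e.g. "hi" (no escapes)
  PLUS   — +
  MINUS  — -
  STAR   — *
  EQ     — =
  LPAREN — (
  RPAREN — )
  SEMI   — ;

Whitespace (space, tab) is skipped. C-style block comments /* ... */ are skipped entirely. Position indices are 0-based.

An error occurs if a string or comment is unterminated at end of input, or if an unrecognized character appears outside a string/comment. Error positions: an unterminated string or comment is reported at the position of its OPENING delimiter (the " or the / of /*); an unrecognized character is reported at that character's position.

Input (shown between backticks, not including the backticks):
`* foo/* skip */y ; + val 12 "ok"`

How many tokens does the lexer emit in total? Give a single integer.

Answer: 8

Derivation:
pos=0: emit STAR '*'
pos=2: emit ID 'foo' (now at pos=5)
pos=5: enter COMMENT mode (saw '/*')
exit COMMENT mode (now at pos=15)
pos=15: emit ID 'y' (now at pos=16)
pos=17: emit SEMI ';'
pos=19: emit PLUS '+'
pos=21: emit ID 'val' (now at pos=24)
pos=25: emit NUM '12' (now at pos=27)
pos=28: enter STRING mode
pos=28: emit STR "ok" (now at pos=32)
DONE. 8 tokens: [STAR, ID, ID, SEMI, PLUS, ID, NUM, STR]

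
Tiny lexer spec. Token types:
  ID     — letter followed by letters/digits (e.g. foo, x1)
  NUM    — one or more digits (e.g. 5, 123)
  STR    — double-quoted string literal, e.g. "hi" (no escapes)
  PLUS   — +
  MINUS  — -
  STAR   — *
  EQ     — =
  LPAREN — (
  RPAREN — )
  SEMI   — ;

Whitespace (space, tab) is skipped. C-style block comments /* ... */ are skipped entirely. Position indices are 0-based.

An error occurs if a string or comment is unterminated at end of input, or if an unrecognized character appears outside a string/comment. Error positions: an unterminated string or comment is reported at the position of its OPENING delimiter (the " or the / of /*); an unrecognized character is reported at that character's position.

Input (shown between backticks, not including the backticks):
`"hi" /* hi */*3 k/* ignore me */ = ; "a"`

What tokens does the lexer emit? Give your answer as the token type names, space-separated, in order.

Answer: STR STAR NUM ID EQ SEMI STR

Derivation:
pos=0: enter STRING mode
pos=0: emit STR "hi" (now at pos=4)
pos=5: enter COMMENT mode (saw '/*')
exit COMMENT mode (now at pos=13)
pos=13: emit STAR '*'
pos=14: emit NUM '3' (now at pos=15)
pos=16: emit ID 'k' (now at pos=17)
pos=17: enter COMMENT mode (saw '/*')
exit COMMENT mode (now at pos=32)
pos=33: emit EQ '='
pos=35: emit SEMI ';'
pos=37: enter STRING mode
pos=37: emit STR "a" (now at pos=40)
DONE. 7 tokens: [STR, STAR, NUM, ID, EQ, SEMI, STR]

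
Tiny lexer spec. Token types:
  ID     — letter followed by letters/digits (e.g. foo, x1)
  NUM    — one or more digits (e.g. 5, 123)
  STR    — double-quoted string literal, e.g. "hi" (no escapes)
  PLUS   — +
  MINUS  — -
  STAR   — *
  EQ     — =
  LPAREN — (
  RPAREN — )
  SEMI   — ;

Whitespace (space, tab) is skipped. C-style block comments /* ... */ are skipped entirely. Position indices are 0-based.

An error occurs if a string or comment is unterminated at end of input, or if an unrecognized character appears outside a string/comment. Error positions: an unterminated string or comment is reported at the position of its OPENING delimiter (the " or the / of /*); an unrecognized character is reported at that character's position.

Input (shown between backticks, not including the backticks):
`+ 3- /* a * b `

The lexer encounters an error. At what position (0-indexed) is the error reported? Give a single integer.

pos=0: emit PLUS '+'
pos=2: emit NUM '3' (now at pos=3)
pos=3: emit MINUS '-'
pos=5: enter COMMENT mode (saw '/*')
pos=5: ERROR — unterminated comment (reached EOF)

Answer: 5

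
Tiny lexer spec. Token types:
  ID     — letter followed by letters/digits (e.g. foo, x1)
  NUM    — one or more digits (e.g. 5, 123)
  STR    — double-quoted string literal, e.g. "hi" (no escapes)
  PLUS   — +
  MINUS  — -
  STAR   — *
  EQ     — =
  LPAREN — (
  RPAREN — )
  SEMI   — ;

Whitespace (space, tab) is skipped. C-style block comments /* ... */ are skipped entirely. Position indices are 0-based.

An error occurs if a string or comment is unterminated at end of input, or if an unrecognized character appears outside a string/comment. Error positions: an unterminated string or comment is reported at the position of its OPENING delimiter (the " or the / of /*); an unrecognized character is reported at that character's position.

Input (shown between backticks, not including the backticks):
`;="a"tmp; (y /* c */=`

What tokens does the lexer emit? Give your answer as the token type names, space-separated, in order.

Answer: SEMI EQ STR ID SEMI LPAREN ID EQ

Derivation:
pos=0: emit SEMI ';'
pos=1: emit EQ '='
pos=2: enter STRING mode
pos=2: emit STR "a" (now at pos=5)
pos=5: emit ID 'tmp' (now at pos=8)
pos=8: emit SEMI ';'
pos=10: emit LPAREN '('
pos=11: emit ID 'y' (now at pos=12)
pos=13: enter COMMENT mode (saw '/*')
exit COMMENT mode (now at pos=20)
pos=20: emit EQ '='
DONE. 8 tokens: [SEMI, EQ, STR, ID, SEMI, LPAREN, ID, EQ]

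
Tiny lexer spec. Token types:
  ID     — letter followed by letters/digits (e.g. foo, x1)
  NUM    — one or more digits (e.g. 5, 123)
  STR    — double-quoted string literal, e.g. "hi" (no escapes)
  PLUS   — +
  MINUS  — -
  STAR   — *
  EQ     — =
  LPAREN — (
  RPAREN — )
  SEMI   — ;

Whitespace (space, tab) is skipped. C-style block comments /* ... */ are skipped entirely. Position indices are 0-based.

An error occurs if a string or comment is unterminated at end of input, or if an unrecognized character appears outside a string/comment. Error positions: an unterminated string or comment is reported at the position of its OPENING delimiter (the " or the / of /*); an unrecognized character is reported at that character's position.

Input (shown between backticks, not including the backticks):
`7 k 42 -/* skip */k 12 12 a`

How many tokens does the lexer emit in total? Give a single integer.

pos=0: emit NUM '7' (now at pos=1)
pos=2: emit ID 'k' (now at pos=3)
pos=4: emit NUM '42' (now at pos=6)
pos=7: emit MINUS '-'
pos=8: enter COMMENT mode (saw '/*')
exit COMMENT mode (now at pos=18)
pos=18: emit ID 'k' (now at pos=19)
pos=20: emit NUM '12' (now at pos=22)
pos=23: emit NUM '12' (now at pos=25)
pos=26: emit ID 'a' (now at pos=27)
DONE. 8 tokens: [NUM, ID, NUM, MINUS, ID, NUM, NUM, ID]

Answer: 8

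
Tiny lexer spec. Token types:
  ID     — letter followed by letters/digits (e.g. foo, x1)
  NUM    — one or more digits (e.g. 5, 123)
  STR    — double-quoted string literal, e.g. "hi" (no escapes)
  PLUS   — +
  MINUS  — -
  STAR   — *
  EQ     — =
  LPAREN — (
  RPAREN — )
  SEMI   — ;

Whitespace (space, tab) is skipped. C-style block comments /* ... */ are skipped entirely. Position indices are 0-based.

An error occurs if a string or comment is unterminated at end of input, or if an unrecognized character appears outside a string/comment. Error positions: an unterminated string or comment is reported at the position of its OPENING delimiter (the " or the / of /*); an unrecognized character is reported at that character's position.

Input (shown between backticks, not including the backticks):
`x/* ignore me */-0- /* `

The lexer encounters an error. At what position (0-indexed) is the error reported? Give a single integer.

pos=0: emit ID 'x' (now at pos=1)
pos=1: enter COMMENT mode (saw '/*')
exit COMMENT mode (now at pos=16)
pos=16: emit MINUS '-'
pos=17: emit NUM '0' (now at pos=18)
pos=18: emit MINUS '-'
pos=20: enter COMMENT mode (saw '/*')
pos=20: ERROR — unterminated comment (reached EOF)

Answer: 20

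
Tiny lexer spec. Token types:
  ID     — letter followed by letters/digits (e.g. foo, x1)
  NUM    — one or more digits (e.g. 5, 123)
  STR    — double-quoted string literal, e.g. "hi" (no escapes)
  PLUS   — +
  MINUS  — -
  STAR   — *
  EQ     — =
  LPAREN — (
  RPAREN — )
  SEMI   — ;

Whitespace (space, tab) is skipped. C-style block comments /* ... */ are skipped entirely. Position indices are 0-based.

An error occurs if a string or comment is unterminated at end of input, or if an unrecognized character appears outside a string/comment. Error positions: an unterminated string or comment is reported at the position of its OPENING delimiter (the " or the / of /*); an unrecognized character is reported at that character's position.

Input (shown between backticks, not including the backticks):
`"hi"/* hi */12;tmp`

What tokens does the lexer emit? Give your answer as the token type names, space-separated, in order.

pos=0: enter STRING mode
pos=0: emit STR "hi" (now at pos=4)
pos=4: enter COMMENT mode (saw '/*')
exit COMMENT mode (now at pos=12)
pos=12: emit NUM '12' (now at pos=14)
pos=14: emit SEMI ';'
pos=15: emit ID 'tmp' (now at pos=18)
DONE. 4 tokens: [STR, NUM, SEMI, ID]

Answer: STR NUM SEMI ID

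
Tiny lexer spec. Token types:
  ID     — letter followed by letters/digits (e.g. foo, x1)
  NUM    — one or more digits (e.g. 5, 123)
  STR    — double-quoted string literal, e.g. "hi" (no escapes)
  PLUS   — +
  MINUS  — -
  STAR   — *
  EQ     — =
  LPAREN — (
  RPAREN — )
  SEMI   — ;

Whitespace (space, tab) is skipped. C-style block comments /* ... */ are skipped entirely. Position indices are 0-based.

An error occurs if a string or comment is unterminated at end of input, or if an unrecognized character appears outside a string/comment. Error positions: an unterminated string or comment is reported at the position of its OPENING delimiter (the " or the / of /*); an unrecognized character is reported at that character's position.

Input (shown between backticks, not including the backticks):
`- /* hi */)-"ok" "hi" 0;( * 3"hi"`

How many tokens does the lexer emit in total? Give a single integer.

pos=0: emit MINUS '-'
pos=2: enter COMMENT mode (saw '/*')
exit COMMENT mode (now at pos=10)
pos=10: emit RPAREN ')'
pos=11: emit MINUS '-'
pos=12: enter STRING mode
pos=12: emit STR "ok" (now at pos=16)
pos=17: enter STRING mode
pos=17: emit STR "hi" (now at pos=21)
pos=22: emit NUM '0' (now at pos=23)
pos=23: emit SEMI ';'
pos=24: emit LPAREN '('
pos=26: emit STAR '*'
pos=28: emit NUM '3' (now at pos=29)
pos=29: enter STRING mode
pos=29: emit STR "hi" (now at pos=33)
DONE. 11 tokens: [MINUS, RPAREN, MINUS, STR, STR, NUM, SEMI, LPAREN, STAR, NUM, STR]

Answer: 11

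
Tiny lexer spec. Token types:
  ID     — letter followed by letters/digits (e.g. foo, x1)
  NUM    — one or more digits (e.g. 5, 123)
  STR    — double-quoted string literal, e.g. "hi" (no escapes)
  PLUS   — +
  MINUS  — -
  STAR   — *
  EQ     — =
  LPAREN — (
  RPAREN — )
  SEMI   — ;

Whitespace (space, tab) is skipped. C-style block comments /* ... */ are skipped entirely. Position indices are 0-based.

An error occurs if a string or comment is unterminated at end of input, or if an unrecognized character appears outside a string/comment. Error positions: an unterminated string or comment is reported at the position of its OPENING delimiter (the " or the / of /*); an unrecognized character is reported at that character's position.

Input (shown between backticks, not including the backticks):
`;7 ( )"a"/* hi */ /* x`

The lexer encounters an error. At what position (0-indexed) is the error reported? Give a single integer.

Answer: 18

Derivation:
pos=0: emit SEMI ';'
pos=1: emit NUM '7' (now at pos=2)
pos=3: emit LPAREN '('
pos=5: emit RPAREN ')'
pos=6: enter STRING mode
pos=6: emit STR "a" (now at pos=9)
pos=9: enter COMMENT mode (saw '/*')
exit COMMENT mode (now at pos=17)
pos=18: enter COMMENT mode (saw '/*')
pos=18: ERROR — unterminated comment (reached EOF)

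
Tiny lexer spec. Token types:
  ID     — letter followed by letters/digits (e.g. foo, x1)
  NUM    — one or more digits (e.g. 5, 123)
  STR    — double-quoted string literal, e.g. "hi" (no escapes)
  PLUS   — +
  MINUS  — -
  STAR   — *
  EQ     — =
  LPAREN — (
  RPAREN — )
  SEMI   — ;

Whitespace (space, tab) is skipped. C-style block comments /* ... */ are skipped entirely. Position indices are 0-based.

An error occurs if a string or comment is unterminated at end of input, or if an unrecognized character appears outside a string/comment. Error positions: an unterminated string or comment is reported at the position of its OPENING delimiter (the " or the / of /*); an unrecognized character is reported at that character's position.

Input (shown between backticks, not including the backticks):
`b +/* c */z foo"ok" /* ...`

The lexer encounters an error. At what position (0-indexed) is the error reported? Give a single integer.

pos=0: emit ID 'b' (now at pos=1)
pos=2: emit PLUS '+'
pos=3: enter COMMENT mode (saw '/*')
exit COMMENT mode (now at pos=10)
pos=10: emit ID 'z' (now at pos=11)
pos=12: emit ID 'foo' (now at pos=15)
pos=15: enter STRING mode
pos=15: emit STR "ok" (now at pos=19)
pos=20: enter COMMENT mode (saw '/*')
pos=20: ERROR — unterminated comment (reached EOF)

Answer: 20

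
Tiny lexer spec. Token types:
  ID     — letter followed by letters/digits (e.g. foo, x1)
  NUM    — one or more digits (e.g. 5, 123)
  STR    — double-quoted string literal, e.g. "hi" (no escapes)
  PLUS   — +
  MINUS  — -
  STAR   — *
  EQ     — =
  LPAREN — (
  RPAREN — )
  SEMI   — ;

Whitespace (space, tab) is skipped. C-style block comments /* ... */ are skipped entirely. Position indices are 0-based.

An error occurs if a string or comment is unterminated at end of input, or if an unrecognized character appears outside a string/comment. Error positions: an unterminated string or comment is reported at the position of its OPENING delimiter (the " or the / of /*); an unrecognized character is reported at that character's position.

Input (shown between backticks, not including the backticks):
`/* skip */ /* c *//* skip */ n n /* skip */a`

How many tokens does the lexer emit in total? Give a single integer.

pos=0: enter COMMENT mode (saw '/*')
exit COMMENT mode (now at pos=10)
pos=11: enter COMMENT mode (saw '/*')
exit COMMENT mode (now at pos=18)
pos=18: enter COMMENT mode (saw '/*')
exit COMMENT mode (now at pos=28)
pos=29: emit ID 'n' (now at pos=30)
pos=31: emit ID 'n' (now at pos=32)
pos=33: enter COMMENT mode (saw '/*')
exit COMMENT mode (now at pos=43)
pos=43: emit ID 'a' (now at pos=44)
DONE. 3 tokens: [ID, ID, ID]

Answer: 3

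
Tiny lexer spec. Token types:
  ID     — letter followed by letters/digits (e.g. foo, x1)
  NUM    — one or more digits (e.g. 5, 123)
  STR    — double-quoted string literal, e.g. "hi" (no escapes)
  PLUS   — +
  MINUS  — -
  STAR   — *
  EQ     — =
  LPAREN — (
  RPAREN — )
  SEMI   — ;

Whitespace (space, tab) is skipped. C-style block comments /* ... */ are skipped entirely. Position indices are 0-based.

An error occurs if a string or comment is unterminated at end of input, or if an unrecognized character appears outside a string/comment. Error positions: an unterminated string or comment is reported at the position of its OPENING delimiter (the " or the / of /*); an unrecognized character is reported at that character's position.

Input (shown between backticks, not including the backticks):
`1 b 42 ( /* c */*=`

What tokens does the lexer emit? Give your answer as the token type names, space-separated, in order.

pos=0: emit NUM '1' (now at pos=1)
pos=2: emit ID 'b' (now at pos=3)
pos=4: emit NUM '42' (now at pos=6)
pos=7: emit LPAREN '('
pos=9: enter COMMENT mode (saw '/*')
exit COMMENT mode (now at pos=16)
pos=16: emit STAR '*'
pos=17: emit EQ '='
DONE. 6 tokens: [NUM, ID, NUM, LPAREN, STAR, EQ]

Answer: NUM ID NUM LPAREN STAR EQ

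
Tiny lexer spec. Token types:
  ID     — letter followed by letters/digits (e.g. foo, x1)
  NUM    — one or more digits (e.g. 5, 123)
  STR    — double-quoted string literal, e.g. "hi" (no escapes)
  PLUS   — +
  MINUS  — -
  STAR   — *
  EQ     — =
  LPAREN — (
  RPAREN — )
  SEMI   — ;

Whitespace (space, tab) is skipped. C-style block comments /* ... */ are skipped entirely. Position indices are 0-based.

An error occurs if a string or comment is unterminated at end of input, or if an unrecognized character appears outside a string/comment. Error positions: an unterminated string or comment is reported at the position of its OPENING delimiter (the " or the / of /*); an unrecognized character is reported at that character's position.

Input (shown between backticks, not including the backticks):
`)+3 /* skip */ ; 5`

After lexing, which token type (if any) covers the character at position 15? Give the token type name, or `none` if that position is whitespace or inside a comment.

pos=0: emit RPAREN ')'
pos=1: emit PLUS '+'
pos=2: emit NUM '3' (now at pos=3)
pos=4: enter COMMENT mode (saw '/*')
exit COMMENT mode (now at pos=14)
pos=15: emit SEMI ';'
pos=17: emit NUM '5' (now at pos=18)
DONE. 5 tokens: [RPAREN, PLUS, NUM, SEMI, NUM]
Position 15: char is ';' -> SEMI

Answer: SEMI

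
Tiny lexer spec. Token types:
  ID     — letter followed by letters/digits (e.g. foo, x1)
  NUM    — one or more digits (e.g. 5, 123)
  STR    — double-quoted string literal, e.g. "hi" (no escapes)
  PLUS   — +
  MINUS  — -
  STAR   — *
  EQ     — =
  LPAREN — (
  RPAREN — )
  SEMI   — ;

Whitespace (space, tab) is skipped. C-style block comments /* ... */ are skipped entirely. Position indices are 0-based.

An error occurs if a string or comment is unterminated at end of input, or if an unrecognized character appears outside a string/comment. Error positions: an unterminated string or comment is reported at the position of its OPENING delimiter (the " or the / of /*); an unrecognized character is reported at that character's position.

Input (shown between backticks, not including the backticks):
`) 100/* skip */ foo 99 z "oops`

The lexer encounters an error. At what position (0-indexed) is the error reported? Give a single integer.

pos=0: emit RPAREN ')'
pos=2: emit NUM '100' (now at pos=5)
pos=5: enter COMMENT mode (saw '/*')
exit COMMENT mode (now at pos=15)
pos=16: emit ID 'foo' (now at pos=19)
pos=20: emit NUM '99' (now at pos=22)
pos=23: emit ID 'z' (now at pos=24)
pos=25: enter STRING mode
pos=25: ERROR — unterminated string

Answer: 25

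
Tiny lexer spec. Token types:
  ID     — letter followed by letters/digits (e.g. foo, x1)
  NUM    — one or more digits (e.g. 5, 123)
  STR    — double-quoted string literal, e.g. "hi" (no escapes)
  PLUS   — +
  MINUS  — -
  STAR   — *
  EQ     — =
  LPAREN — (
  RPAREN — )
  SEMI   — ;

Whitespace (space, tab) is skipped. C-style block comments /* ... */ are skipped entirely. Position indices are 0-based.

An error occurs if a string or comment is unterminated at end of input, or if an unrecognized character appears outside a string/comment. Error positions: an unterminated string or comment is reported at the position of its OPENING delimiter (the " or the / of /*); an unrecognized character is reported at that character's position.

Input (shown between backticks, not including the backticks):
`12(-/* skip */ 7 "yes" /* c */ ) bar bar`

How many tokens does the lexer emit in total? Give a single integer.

Answer: 8

Derivation:
pos=0: emit NUM '12' (now at pos=2)
pos=2: emit LPAREN '('
pos=3: emit MINUS '-'
pos=4: enter COMMENT mode (saw '/*')
exit COMMENT mode (now at pos=14)
pos=15: emit NUM '7' (now at pos=16)
pos=17: enter STRING mode
pos=17: emit STR "yes" (now at pos=22)
pos=23: enter COMMENT mode (saw '/*')
exit COMMENT mode (now at pos=30)
pos=31: emit RPAREN ')'
pos=33: emit ID 'bar' (now at pos=36)
pos=37: emit ID 'bar' (now at pos=40)
DONE. 8 tokens: [NUM, LPAREN, MINUS, NUM, STR, RPAREN, ID, ID]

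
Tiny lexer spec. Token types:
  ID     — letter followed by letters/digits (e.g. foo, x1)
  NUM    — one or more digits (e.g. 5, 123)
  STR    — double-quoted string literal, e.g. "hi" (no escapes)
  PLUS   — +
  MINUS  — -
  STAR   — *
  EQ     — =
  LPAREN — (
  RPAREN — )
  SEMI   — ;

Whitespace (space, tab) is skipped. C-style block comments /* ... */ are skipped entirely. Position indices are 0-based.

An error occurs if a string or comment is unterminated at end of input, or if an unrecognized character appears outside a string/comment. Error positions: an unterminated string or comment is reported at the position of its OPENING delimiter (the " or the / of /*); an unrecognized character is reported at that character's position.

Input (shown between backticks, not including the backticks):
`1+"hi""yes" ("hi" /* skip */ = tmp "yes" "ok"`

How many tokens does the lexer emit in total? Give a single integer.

Answer: 10

Derivation:
pos=0: emit NUM '1' (now at pos=1)
pos=1: emit PLUS '+'
pos=2: enter STRING mode
pos=2: emit STR "hi" (now at pos=6)
pos=6: enter STRING mode
pos=6: emit STR "yes" (now at pos=11)
pos=12: emit LPAREN '('
pos=13: enter STRING mode
pos=13: emit STR "hi" (now at pos=17)
pos=18: enter COMMENT mode (saw '/*')
exit COMMENT mode (now at pos=28)
pos=29: emit EQ '='
pos=31: emit ID 'tmp' (now at pos=34)
pos=35: enter STRING mode
pos=35: emit STR "yes" (now at pos=40)
pos=41: enter STRING mode
pos=41: emit STR "ok" (now at pos=45)
DONE. 10 tokens: [NUM, PLUS, STR, STR, LPAREN, STR, EQ, ID, STR, STR]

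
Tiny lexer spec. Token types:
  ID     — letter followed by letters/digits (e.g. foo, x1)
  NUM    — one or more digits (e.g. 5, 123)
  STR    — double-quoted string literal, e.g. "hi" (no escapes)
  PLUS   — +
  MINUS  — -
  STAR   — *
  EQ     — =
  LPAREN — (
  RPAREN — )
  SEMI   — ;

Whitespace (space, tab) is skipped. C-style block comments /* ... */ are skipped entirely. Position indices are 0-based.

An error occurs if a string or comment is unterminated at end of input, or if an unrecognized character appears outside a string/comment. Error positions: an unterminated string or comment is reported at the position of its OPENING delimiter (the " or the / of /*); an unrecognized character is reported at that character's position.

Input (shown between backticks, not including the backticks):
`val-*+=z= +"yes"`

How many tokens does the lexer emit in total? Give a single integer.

pos=0: emit ID 'val' (now at pos=3)
pos=3: emit MINUS '-'
pos=4: emit STAR '*'
pos=5: emit PLUS '+'
pos=6: emit EQ '='
pos=7: emit ID 'z' (now at pos=8)
pos=8: emit EQ '='
pos=10: emit PLUS '+'
pos=11: enter STRING mode
pos=11: emit STR "yes" (now at pos=16)
DONE. 9 tokens: [ID, MINUS, STAR, PLUS, EQ, ID, EQ, PLUS, STR]

Answer: 9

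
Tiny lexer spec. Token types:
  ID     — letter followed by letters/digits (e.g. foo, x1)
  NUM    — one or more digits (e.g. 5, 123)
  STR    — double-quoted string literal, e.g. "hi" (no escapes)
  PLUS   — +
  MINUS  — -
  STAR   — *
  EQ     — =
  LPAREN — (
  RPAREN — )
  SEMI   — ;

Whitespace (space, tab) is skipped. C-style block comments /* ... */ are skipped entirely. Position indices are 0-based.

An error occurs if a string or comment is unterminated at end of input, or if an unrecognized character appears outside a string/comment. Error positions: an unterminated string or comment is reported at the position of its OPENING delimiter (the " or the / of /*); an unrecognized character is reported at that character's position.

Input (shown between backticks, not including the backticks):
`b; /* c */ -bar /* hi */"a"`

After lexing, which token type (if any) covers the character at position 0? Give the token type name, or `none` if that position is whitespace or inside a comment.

pos=0: emit ID 'b' (now at pos=1)
pos=1: emit SEMI ';'
pos=3: enter COMMENT mode (saw '/*')
exit COMMENT mode (now at pos=10)
pos=11: emit MINUS '-'
pos=12: emit ID 'bar' (now at pos=15)
pos=16: enter COMMENT mode (saw '/*')
exit COMMENT mode (now at pos=24)
pos=24: enter STRING mode
pos=24: emit STR "a" (now at pos=27)
DONE. 5 tokens: [ID, SEMI, MINUS, ID, STR]
Position 0: char is 'b' -> ID

Answer: ID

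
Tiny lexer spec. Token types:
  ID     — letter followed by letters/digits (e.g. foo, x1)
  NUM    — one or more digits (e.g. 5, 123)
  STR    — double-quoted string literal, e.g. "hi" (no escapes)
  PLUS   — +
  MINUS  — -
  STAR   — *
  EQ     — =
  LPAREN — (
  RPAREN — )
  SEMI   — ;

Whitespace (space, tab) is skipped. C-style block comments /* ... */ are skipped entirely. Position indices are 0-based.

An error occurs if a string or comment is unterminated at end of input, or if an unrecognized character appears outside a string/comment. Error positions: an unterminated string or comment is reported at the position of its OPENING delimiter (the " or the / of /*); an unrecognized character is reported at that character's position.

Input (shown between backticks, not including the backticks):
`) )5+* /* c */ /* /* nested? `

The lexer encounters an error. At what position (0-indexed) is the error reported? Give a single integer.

pos=0: emit RPAREN ')'
pos=2: emit RPAREN ')'
pos=3: emit NUM '5' (now at pos=4)
pos=4: emit PLUS '+'
pos=5: emit STAR '*'
pos=7: enter COMMENT mode (saw '/*')
exit COMMENT mode (now at pos=14)
pos=15: enter COMMENT mode (saw '/*')
pos=15: ERROR — unterminated comment (reached EOF)

Answer: 15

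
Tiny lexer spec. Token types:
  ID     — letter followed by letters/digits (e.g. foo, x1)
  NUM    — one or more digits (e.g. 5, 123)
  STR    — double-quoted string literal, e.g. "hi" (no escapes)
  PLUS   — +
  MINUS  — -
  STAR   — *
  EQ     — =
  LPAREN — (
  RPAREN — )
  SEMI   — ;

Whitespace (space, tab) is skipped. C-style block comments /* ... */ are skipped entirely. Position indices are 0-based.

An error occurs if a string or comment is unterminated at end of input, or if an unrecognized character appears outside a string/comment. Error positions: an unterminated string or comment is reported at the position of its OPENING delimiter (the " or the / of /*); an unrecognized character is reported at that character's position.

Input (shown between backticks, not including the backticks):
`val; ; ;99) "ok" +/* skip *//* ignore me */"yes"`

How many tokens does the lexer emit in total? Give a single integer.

Answer: 9

Derivation:
pos=0: emit ID 'val' (now at pos=3)
pos=3: emit SEMI ';'
pos=5: emit SEMI ';'
pos=7: emit SEMI ';'
pos=8: emit NUM '99' (now at pos=10)
pos=10: emit RPAREN ')'
pos=12: enter STRING mode
pos=12: emit STR "ok" (now at pos=16)
pos=17: emit PLUS '+'
pos=18: enter COMMENT mode (saw '/*')
exit COMMENT mode (now at pos=28)
pos=28: enter COMMENT mode (saw '/*')
exit COMMENT mode (now at pos=43)
pos=43: enter STRING mode
pos=43: emit STR "yes" (now at pos=48)
DONE. 9 tokens: [ID, SEMI, SEMI, SEMI, NUM, RPAREN, STR, PLUS, STR]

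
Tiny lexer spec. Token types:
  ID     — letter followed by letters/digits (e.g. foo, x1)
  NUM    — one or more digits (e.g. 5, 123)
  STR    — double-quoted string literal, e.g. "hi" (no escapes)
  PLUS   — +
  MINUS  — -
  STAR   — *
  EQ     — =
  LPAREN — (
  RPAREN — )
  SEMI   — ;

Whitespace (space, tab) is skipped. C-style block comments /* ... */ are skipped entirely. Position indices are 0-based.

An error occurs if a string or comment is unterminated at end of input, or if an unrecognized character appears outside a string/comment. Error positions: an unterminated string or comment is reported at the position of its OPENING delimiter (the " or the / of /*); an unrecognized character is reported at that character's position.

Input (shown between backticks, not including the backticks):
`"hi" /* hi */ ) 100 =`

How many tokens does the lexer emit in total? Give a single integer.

Answer: 4

Derivation:
pos=0: enter STRING mode
pos=0: emit STR "hi" (now at pos=4)
pos=5: enter COMMENT mode (saw '/*')
exit COMMENT mode (now at pos=13)
pos=14: emit RPAREN ')'
pos=16: emit NUM '100' (now at pos=19)
pos=20: emit EQ '='
DONE. 4 tokens: [STR, RPAREN, NUM, EQ]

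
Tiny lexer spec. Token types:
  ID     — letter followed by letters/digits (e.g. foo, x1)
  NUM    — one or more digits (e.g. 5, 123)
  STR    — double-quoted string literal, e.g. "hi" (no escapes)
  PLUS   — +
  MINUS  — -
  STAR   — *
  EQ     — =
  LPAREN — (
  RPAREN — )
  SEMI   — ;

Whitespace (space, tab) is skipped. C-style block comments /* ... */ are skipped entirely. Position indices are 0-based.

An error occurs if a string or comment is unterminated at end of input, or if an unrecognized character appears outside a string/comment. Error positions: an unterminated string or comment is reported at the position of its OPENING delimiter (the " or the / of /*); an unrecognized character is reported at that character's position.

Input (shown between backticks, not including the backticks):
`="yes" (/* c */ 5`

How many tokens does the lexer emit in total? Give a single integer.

pos=0: emit EQ '='
pos=1: enter STRING mode
pos=1: emit STR "yes" (now at pos=6)
pos=7: emit LPAREN '('
pos=8: enter COMMENT mode (saw '/*')
exit COMMENT mode (now at pos=15)
pos=16: emit NUM '5' (now at pos=17)
DONE. 4 tokens: [EQ, STR, LPAREN, NUM]

Answer: 4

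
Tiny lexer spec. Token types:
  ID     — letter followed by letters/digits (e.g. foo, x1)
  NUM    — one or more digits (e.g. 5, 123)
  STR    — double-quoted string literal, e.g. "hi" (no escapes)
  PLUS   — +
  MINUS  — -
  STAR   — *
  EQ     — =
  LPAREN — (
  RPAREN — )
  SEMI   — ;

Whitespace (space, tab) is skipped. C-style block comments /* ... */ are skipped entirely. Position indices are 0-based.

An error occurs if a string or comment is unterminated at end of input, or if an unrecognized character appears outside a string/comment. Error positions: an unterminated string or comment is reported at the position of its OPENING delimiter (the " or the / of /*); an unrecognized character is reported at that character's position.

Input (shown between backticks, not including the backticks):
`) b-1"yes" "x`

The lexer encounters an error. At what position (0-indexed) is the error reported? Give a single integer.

Answer: 11

Derivation:
pos=0: emit RPAREN ')'
pos=2: emit ID 'b' (now at pos=3)
pos=3: emit MINUS '-'
pos=4: emit NUM '1' (now at pos=5)
pos=5: enter STRING mode
pos=5: emit STR "yes" (now at pos=10)
pos=11: enter STRING mode
pos=11: ERROR — unterminated string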